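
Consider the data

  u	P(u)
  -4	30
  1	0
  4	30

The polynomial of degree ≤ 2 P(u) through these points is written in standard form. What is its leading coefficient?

2

The leading coefficient equals the top divided difference P[-4,1,4].
P[-4,1] = (0 - 30) / (1 - (-4)) = -6
P[1,4] = (30 - 0) / (4 - 1) = 10
P[-4,1,4] = (10 - (-6)) / (4 - (-4)) = 2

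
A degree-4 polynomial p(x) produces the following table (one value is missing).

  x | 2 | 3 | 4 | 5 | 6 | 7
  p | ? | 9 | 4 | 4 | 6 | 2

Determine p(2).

17

The 5 known values determine p uniquely (degree ≤ 4).
L_0(2) = (-2)·(-3)·(-4)·(-5)/[(-1)·(-2)·(-3)·(-4)] = 5
L_1(2) = (-1)·(-3)·(-4)·(-5)/[(1)·(-1)·(-2)·(-3)] = -10
L_2(2) = (-1)·(-2)·(-4)·(-5)/[(2)·(1)·(-1)·(-2)] = 10
L_3(2) = (-1)·(-2)·(-3)·(-5)/[(3)·(2)·(1)·(-1)] = -5
L_4(2) = (-1)·(-2)·(-3)·(-4)/[(4)·(3)·(2)·(1)] = 1
Sum: 9·(5) + 4·(-10) + 4·(10) + 6·(-5) + 2·(1) = 17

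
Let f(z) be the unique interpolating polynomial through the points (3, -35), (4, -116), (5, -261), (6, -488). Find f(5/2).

Using Newton's divided-difference form:
f[3,4] = (-116 - (-35)) / (4 - 3) = -81
f[4,5] = (-261 - (-116)) / (5 - 4) = -145
f[5,6] = (-488 - (-261)) / (6 - 5) = -227
f[3,4,5] = (-145 - (-81)) / (5 - 3) = -32
f[4,5,6] = (-227 - (-145)) / (6 - 4) = -41
f[3,4,5,6] = (-41 - (-32)) / (6 - 3) = -3
f(5/2) = -35 + (-81)·(-1/2) + (-32)·(-1/2)·(-3/2) + (-3)·(-1/2)·(-3/2)·(-5/2) = -103/8

-103/8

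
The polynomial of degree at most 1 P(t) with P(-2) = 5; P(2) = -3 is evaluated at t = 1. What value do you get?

-1

L_0(1) = (-1)/[(-4)] = 1/4
L_1(1) = (3)/[(4)] = 3/4
Sum: 5·(1/4) + (-3)·(3/4) = -1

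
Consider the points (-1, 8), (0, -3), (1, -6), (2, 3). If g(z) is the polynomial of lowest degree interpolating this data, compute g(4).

73

Using Newton's divided-difference form:
g[-1,0] = (-3 - 8) / (0 - (-1)) = -11
g[0,1] = (-6 - (-3)) / (1 - 0) = -3
g[1,2] = (3 - (-6)) / (2 - 1) = 9
g[-1,0,1] = (-3 - (-11)) / (1 - (-1)) = 4
g[0,1,2] = (9 - (-3)) / (2 - 0) = 6
g[-1,0,1,2] = (6 - 4) / (2 - (-1)) = 2/3
g(4) = 8 + (-11)·(5) + 4·(5)·(4) + (2/3)·(5)·(4)·(3) = 73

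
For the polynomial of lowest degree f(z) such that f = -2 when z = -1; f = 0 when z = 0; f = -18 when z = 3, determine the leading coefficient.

Build the Lagrange basis polynomials:
L_0(z) = z(z - 3) / [4] = (1/4)z^2 - (3/4)z
L_1(z) = (z + 1)(z - 3) / [-3] = -(1/3)z^2 + (2/3)z + 1
L_2(z) = (z + 1)z / [12] = (1/12)z^2 + (1/12)z
f(z) = (-2)·L_0 + 0·L_1 + (-18)·L_2
Only the coefficient of z^2 is needed; take it from each L_i and combine:
(-2)·(1/4) + 0·(-1/3) + (-18)·(1/12) = -2

-2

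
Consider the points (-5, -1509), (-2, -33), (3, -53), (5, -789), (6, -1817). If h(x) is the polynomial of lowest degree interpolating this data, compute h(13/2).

Evaluate each Lagrange basis at x = 13/2:
L_0(13/2) = (17/2)·(7/2)·(3/2)·(1/2)/[(-3)·(-8)·(-10)·(-11)] = 119/14080
L_1(13/2) = (23/2)·(7/2)·(3/2)·(1/2)/[(3)·(-5)·(-7)·(-8)] = -23/640
L_2(13/2) = (23/2)·(17/2)·(3/2)·(1/2)/[(8)·(5)·(-2)·(-3)] = 391/1280
L_3(13/2) = (23/2)·(17/2)·(7/2)·(1/2)/[(10)·(7)·(2)·(-1)] = -391/320
L_4(13/2) = (23/2)·(17/2)·(7/2)·(3/2)/[(11)·(8)·(3)·(1)] = 2737/1408
Sum: (-1509)·(119/14080) + (-33)·(-23/640) + (-53)·(391/1280) + (-789)·(-391/320) + (-1817)·(2737/1408) = -10383/4

-10383/4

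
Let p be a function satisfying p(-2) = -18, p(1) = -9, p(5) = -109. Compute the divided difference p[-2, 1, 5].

p[-2,1] = (-9 - (-18)) / (1 - (-2)) = 3
p[1,5] = (-109 - (-9)) / (5 - 1) = -25
p[-2,1,5] = (-25 - 3) / (5 - (-2)) = -4

-4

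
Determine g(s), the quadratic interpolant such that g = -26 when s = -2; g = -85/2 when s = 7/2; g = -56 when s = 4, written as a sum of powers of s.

g(s) = -4s^2 + 3s - 4

Newton's divided differences:
g[-2,7/2] = (-85/2 - (-26)) / (7/2 - (-2)) = -3
g[7/2,4] = (-56 - (-85/2)) / (4 - 7/2) = -27
g[-2,7/2,4] = (-27 - (-3)) / (4 - (-2)) = -4
g(s) = -26 + (-3)·(s + 2) + (-4)·(s + 2)(s - 7/2)
Expanding: g(s) = -4s^2 + 3s - 4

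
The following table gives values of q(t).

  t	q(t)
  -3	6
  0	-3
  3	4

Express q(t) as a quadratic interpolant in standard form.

q(t) = (8/9)t^2 - (1/3)t - 3

Build the Lagrange basis polynomials:
L_0(t) = t(t - 3) / [18] = (1/18)t^2 - (1/6)t
L_1(t) = (t + 3)(t - 3) / [-9] = -(1/9)t^2 + 1
L_2(t) = (t + 3)t / [18] = (1/18)t^2 + (1/6)t
q(t) = 6·L_0 + (-3)·L_1 + 4·L_2
  6·L_0(t) = (1/3)t^2 - t
  (-3)·L_1(t) = (1/3)t^2 - 3
  4·L_2(t) = (2/9)t^2 + (2/3)t
Adding term by term: (8/9)t^2 - (1/3)t - 3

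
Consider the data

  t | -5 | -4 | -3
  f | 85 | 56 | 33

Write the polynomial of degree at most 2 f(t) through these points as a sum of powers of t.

f(t) = 3t^2 - 2t

Build the Lagrange basis polynomials:
L_0(t) = (t + 4)(t + 3) / [2] = (1/2)t^2 + (7/2)t + 6
L_1(t) = (t + 5)(t + 3) / [-1] = -t^2 - 8t - 15
L_2(t) = (t + 5)(t + 4) / [2] = (1/2)t^2 + (9/2)t + 10
f(t) = 85·L_0 + 56·L_1 + 33·L_2
  85·L_0(t) = (85/2)t^2 + (595/2)t + 510
  56·L_1(t) = -56t^2 - 448t - 840
  33·L_2(t) = (33/2)t^2 + (297/2)t + 330
Adding term by term: 3t^2 - 2t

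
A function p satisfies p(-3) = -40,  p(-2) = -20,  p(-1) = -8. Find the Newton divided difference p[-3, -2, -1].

p[-3,-2] = (-20 - (-40)) / (-2 - (-3)) = 20
p[-2,-1] = (-8 - (-20)) / (-1 - (-2)) = 12
p[-3,-2,-1] = (12 - 20) / (-1 - (-3)) = -4

-4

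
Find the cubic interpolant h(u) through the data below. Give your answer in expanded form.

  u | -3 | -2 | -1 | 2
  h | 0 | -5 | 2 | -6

h(u) = -(101/60)u^3 - (41/10)u^2 + (389/60)u + 109/10

Newton's divided differences:
h[-3,-2] = (-5 - 0) / (-2 - (-3)) = -5
h[-2,-1] = (2 - (-5)) / (-1 - (-2)) = 7
h[-1,2] = (-6 - 2) / (2 - (-1)) = -8/3
h[-3,-2,-1] = (7 - (-5)) / (-1 - (-3)) = 6
h[-2,-1,2] = (-8/3 - 7) / (2 - (-2)) = -29/12
h[-3,-2,-1,2] = (-29/12 - 6) / (2 - (-3)) = -101/60
h(u) = (-5)·(u + 3) + 6·(u + 3)(u + 2) + (-101/60)·(u + 3)(u + 2)(u + 1)
Expanding: h(u) = -(101/60)u^3 - (41/10)u^2 + (389/60)u + 109/10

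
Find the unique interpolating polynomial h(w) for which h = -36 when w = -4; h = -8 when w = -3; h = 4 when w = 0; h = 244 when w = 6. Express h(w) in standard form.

h(w) = w^3 + w^2 - 2w + 4

L_0(w) = (w + 3)w(w - 6) / [-40] = -(1/40)w^3 + (3/40)w^2 + (9/20)w
L_1(w) = (w + 4)w(w - 6) / [27] = (1/27)w^3 - (2/27)w^2 - (8/9)w
L_2(w) = (w + 4)(w + 3)(w - 6) / [-72] = -(1/72)w^3 - (1/72)w^2 + (5/12)w + 1
L_3(w) = (w + 4)(w + 3)w / [540] = (1/540)w^3 + (7/540)w^2 + (1/45)w
h(w) = (-36)·L_0 + (-8)·L_1 + 4·L_2 + 244·L_3
  (-36)·L_0(w) = (9/10)w^3 - (27/10)w^2 - (81/5)w
  (-8)·L_1(w) = -(8/27)w^3 + (16/27)w^2 + (64/9)w
  4·L_2(w) = -(1/18)w^3 - (1/18)w^2 + (5/3)w + 4
  244·L_3(w) = (61/135)w^3 + (427/135)w^2 + (244/45)w
Adding term by term: w^3 + w^2 - 2w + 4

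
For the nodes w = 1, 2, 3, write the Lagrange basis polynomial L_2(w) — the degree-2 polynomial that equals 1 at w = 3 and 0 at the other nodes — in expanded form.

L_2(w) = (w - 1)(w - 2) / [(2)·(1)]
       = (w^2 - 3w + 2) / (2)

L_2(w) = (1/2)w^2 - (3/2)w + 1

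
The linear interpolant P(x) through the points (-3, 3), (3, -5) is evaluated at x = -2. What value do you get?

Evaluate each Lagrange basis at x = -2:
L_0(-2) = (-5)/[(-6)] = 5/6
L_1(-2) = (1)/[(6)] = 1/6
Sum: 3·(5/6) + (-5)·(1/6) = 5/3

5/3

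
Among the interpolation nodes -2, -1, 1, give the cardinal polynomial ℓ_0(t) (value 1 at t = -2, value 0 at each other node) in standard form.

ℓ_0(t) = (1/3)t^2 - 1/3

ℓ_0(t) = (t + 1)(t - 1) / [(-1)·(-3)]
       = (t^2 - 1) / (3)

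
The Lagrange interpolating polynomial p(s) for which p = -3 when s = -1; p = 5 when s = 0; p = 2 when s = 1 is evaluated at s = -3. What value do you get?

-52

Evaluate each Lagrange basis at s = -3:
L_0(-3) = (-3)·(-4)/[(-1)·(-2)] = 6
L_1(-3) = (-2)·(-4)/[(1)·(-1)] = -8
L_2(-3) = (-2)·(-3)/[(2)·(1)] = 3
Sum: (-3)·(6) + 5·(-8) + 2·(3) = -52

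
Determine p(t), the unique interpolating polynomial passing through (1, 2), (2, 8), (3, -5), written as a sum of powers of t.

p(t) = -(19/2)t^2 + (69/2)t - 23

L_0(t) = (t - 2)(t - 3) / [2] = (1/2)t^2 - (5/2)t + 3
L_1(t) = (t - 1)(t - 3) / [-1] = -t^2 + 4t - 3
L_2(t) = (t - 1)(t - 2) / [2] = (1/2)t^2 - (3/2)t + 1
p(t) = 2·L_0 + 8·L_1 + (-5)·L_2
  2·L_0(t) = t^2 - 5t + 6
  8·L_1(t) = -8t^2 + 32t - 24
  (-5)·L_2(t) = -(5/2)t^2 + (15/2)t - 5
Adding term by term: -(19/2)t^2 + (69/2)t - 23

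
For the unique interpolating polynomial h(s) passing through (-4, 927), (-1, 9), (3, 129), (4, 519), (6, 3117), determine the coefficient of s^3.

L_0(s) = (s + 1)(s - 3)(s - 4)(s - 6) / [1680] = (1/1680)s^4 - (1/140)s^3 + (41/1680)s^2 - (3/280)s - 3/70
L_1(s) = (s + 4)(s - 3)(s - 4)(s - 6) / [-420] = -(1/420)s^4 + (3/140)s^3 - (1/210)s^2 - (12/35)s + 24/35
L_2(s) = (s + 4)(s + 1)(s - 4)(s - 6) / [84] = (1/84)s^4 - (5/84)s^3 - (11/42)s^2 + (20/21)s + 8/7
L_3(s) = (s + 4)(s + 1)(s - 3)(s - 6) / [-80] = -(1/80)s^4 + (1/20)s^3 + (23/80)s^2 - (27/40)s - 9/10
L_4(s) = (s + 4)(s + 1)(s - 3)(s - 4) / [420] = (1/420)s^4 - (1/210)s^3 - (19/420)s^2 + (8/105)s + 4/35
h(s) = 927·L_0 + 9·L_1 + 129·L_2 + 519·L_3 + 3117·L_4
Only the coefficient of s^3 is needed; take it from each L_i and combine:
927·(-1/140) + 9·(3/140) + 129·(-5/84) + 519·(1/20) + 3117·(-1/210) = -3

-3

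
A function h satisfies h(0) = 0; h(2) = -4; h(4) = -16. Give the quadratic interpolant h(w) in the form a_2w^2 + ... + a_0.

L_0(w) = (w - 2)(w - 4) / [8] = (1/8)w^2 - (3/4)w + 1
L_1(w) = w(w - 4) / [-4] = -(1/4)w^2 + w
L_2(w) = w(w - 2) / [8] = (1/8)w^2 - (1/4)w
h(w) = 0·L_0 + (-4)·L_1 + (-16)·L_2
  0·L_0(w) = 0
  (-4)·L_1(w) = w^2 - 4w
  (-16)·L_2(w) = -2w^2 + 4w
Adding term by term: -w^2

h(w) = -w^2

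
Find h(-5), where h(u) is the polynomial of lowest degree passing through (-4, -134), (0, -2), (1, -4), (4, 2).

L_0(-5) = (-5)·(-6)·(-9)/[(-4)·(-5)·(-8)] = 27/16
L_1(-5) = (-1)·(-6)·(-9)/[(4)·(-1)·(-4)] = -27/8
L_2(-5) = (-1)·(-5)·(-9)/[(5)·(1)·(-3)] = 3
L_3(-5) = (-1)·(-5)·(-6)/[(8)·(4)·(3)] = -5/16
Sum: (-134)·(27/16) + (-2)·(-27/8) + (-4)·(3) + 2·(-5/16) = -232

-232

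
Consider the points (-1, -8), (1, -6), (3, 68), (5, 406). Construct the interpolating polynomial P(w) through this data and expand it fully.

Build the Lagrange basis polynomials:
L_0(w) = (w - 1)(w - 3)(w - 5) / [-48] = -(1/48)w^3 + (3/16)w^2 - (23/48)w + 5/16
L_1(w) = (w + 1)(w - 3)(w - 5) / [16] = (1/16)w^3 - (7/16)w^2 + (7/16)w + 15/16
L_2(w) = (w + 1)(w - 1)(w - 5) / [-16] = -(1/16)w^3 + (5/16)w^2 + (1/16)w - 5/16
L_3(w) = (w + 1)(w - 1)(w - 3) / [48] = (1/48)w^3 - (1/16)w^2 - (1/48)w + 1/16
P(w) = (-8)·L_0 + (-6)·L_1 + 68·L_2 + 406·L_3
  (-8)·L_0(w) = (1/6)w^3 - (3/2)w^2 + (23/6)w - 5/2
  (-6)·L_1(w) = -(3/8)w^3 + (21/8)w^2 - (21/8)w - 45/8
  68·L_2(w) = -(17/4)w^3 + (85/4)w^2 + (17/4)w - 85/4
  406·L_3(w) = (203/24)w^3 - (203/8)w^2 - (203/24)w + 203/8
Adding term by term: 4w^3 - 3w^2 - 3w - 4

P(w) = 4w^3 - 3w^2 - 3w - 4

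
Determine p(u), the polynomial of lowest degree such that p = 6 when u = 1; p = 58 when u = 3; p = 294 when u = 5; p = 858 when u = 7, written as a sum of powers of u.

p(u) = 3u^3 - 4u^2 + 3u + 4

Build the Lagrange basis polynomials:
L_0(u) = (u - 3)(u - 5)(u - 7) / [-48] = -(1/48)u^3 + (5/16)u^2 - (71/48)u + 35/16
L_1(u) = (u - 1)(u - 5)(u - 7) / [16] = (1/16)u^3 - (13/16)u^2 + (47/16)u - 35/16
L_2(u) = (u - 1)(u - 3)(u - 7) / [-16] = -(1/16)u^3 + (11/16)u^2 - (31/16)u + 21/16
L_3(u) = (u - 1)(u - 3)(u - 5) / [48] = (1/48)u^3 - (3/16)u^2 + (23/48)u - 5/16
p(u) = 6·L_0 + 58·L_1 + 294·L_2 + 858·L_3
  6·L_0(u) = -(1/8)u^3 + (15/8)u^2 - (71/8)u + 105/8
  58·L_1(u) = (29/8)u^3 - (377/8)u^2 + (1363/8)u - 1015/8
  294·L_2(u) = -(147/8)u^3 + (1617/8)u^2 - (4557/8)u + 3087/8
  858·L_3(u) = (143/8)u^3 - (1287/8)u^2 + (3289/8)u - 2145/8
Adding term by term: 3u^3 - 4u^2 + 3u + 4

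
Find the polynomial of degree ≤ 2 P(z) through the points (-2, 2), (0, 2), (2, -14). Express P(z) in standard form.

Build the Lagrange basis polynomials:
L_0(z) = z(z - 2) / [8] = (1/8)z^2 - (1/4)z
L_1(z) = (z + 2)(z - 2) / [-4] = -(1/4)z^2 + 1
L_2(z) = (z + 2)z / [8] = (1/8)z^2 + (1/4)z
P(z) = 2·L_0 + 2·L_1 + (-14)·L_2
  2·L_0(z) = (1/4)z^2 - (1/2)z
  2·L_1(z) = -(1/2)z^2 + 2
  (-14)·L_2(z) = -(7/4)z^2 - (7/2)z
Adding term by term: -2z^2 - 4z + 2

P(z) = -2z^2 - 4z + 2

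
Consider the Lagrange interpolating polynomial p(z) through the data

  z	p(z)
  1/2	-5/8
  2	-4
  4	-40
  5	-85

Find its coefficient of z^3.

The leading coefficient equals the top divided difference p[1/2,2,4,5].
p[1/2,2] = (-4 - (-5/8)) / (2 - 1/2) = -9/4
p[2,4] = (-40 - (-4)) / (4 - 2) = -18
p[4,5] = (-85 - (-40)) / (5 - 4) = -45
p[1/2,2,4] = (-18 - (-9/4)) / (4 - 1/2) = -9/2
p[2,4,5] = (-45 - (-18)) / (5 - 2) = -9
p[1/2,2,4,5] = (-9 - (-9/2)) / (5 - 1/2) = -1

-1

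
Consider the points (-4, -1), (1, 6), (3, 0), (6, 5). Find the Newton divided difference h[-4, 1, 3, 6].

82/525

h[-4,1] = (6 - (-1)) / (1 - (-4)) = 7/5
h[1,3] = (0 - 6) / (3 - 1) = -3
h[3,6] = (5 - 0) / (6 - 3) = 5/3
h[-4,1,3] = (-3 - 7/5) / (3 - (-4)) = -22/35
h[1,3,6] = (5/3 - (-3)) / (6 - 1) = 14/15
h[-4,1,3,6] = (14/15 - (-22/35)) / (6 - (-4)) = 82/525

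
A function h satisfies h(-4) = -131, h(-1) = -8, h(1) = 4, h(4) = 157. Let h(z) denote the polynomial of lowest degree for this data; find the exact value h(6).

489

Evaluate each Lagrange basis at z = 6:
L_0(6) = (7)·(5)·(2)/[(-3)·(-5)·(-8)] = -7/12
L_1(6) = (10)·(5)·(2)/[(3)·(-2)·(-5)] = 10/3
L_2(6) = (10)·(7)·(2)/[(5)·(2)·(-3)] = -14/3
L_3(6) = (10)·(7)·(5)/[(8)·(5)·(3)] = 35/12
Sum: (-131)·(-7/12) + (-8)·(10/3) + 4·(-14/3) + 157·(35/12) = 489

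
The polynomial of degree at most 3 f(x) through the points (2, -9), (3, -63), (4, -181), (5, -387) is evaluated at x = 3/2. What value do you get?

3/2

Using Newton's divided-difference form:
f[2,3] = (-63 - (-9)) / (3 - 2) = -54
f[3,4] = (-181 - (-63)) / (4 - 3) = -118
f[4,5] = (-387 - (-181)) / (5 - 4) = -206
f[2,3,4] = (-118 - (-54)) / (4 - 2) = -32
f[3,4,5] = (-206 - (-118)) / (5 - 3) = -44
f[2,3,4,5] = (-44 - (-32)) / (5 - 2) = -4
f(3/2) = -9 + (-54)·(-1/2) + (-32)·(-1/2)·(-3/2) + (-4)·(-1/2)·(-3/2)·(-5/2) = 3/2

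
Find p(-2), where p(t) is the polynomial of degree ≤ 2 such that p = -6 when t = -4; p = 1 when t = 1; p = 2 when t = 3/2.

-212/55

Evaluate each Lagrange basis at t = -2:
L_0(-2) = (-3)·(-7/2)/[(-5)·(-11/2)] = 21/55
L_1(-2) = (2)·(-7/2)/[(5)·(-1/2)] = 14/5
L_2(-2) = (2)·(-3)/[(11/2)·(1/2)] = -24/11
Sum: (-6)·(21/55) + 1·(14/5) + 2·(-24/11) = -212/55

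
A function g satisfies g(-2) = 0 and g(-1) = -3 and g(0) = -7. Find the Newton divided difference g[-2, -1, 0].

g[-2,-1] = (-3 - 0) / (-1 - (-2)) = -3
g[-1,0] = (-7 - (-3)) / (0 - (-1)) = -4
g[-2,-1,0] = (-4 - (-3)) / (0 - (-2)) = -1/2

-1/2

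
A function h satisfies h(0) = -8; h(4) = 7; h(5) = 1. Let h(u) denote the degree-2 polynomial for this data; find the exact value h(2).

L_0(2) = (-2)·(-3)/[(-4)·(-5)] = 3/10
L_1(2) = (2)·(-3)/[(4)·(-1)] = 3/2
L_2(2) = (2)·(-2)/[(5)·(1)] = -4/5
Sum: (-8)·(3/10) + 7·(3/2) + 1·(-4/5) = 73/10

73/10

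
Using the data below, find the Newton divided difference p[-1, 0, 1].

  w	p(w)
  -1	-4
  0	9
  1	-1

-23/2

p[-1,0] = (9 - (-4)) / (0 - (-1)) = 13
p[0,1] = (-1 - 9) / (1 - 0) = -10
p[-1,0,1] = (-10 - 13) / (1 - (-1)) = -23/2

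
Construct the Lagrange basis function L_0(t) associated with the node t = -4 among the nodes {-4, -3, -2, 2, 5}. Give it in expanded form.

L_0(t) = (1/108)t^4 - (1/54)t^3 - (19/108)t^2 + (2/27)t + 5/9

L_0(t) = (t + 3)(t + 2)(t - 2)(t - 5) / [(-1)·(-2)·(-6)·(-9)]
       = (t^4 - 2t^3 - 19t^2 + 8t + 60) / (108)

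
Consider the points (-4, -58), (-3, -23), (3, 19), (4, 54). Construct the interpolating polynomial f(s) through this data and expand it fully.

f(s) = s^3 - 2s - 2

Newton's divided differences:
f[-4,-3] = (-23 - (-58)) / (-3 - (-4)) = 35
f[-3,3] = (19 - (-23)) / (3 - (-3)) = 7
f[3,4] = (54 - 19) / (4 - 3) = 35
f[-4,-3,3] = (7 - 35) / (3 - (-4)) = -4
f[-3,3,4] = (35 - 7) / (4 - (-3)) = 4
f[-4,-3,3,4] = (4 - (-4)) / (4 - (-4)) = 1
f(s) = -58 + 35·(s + 4) + (-4)·(s + 4)(s + 3) + 1·(s + 4)(s + 3)(s - 3)
Expanding: f(s) = s^3 - 2s - 2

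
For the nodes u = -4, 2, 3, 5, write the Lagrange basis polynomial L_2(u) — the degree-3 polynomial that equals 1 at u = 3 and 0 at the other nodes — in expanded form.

L_2(u) = (u + 4)(u - 2)(u - 5) / [(7)·(1)·(-2)]
       = (u^3 - 3u^2 - 18u + 40) / (-14)

L_2(u) = -(1/14)u^3 + (3/14)u^2 + (9/7)u - 20/7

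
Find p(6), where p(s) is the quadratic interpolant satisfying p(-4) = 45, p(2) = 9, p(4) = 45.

105

Evaluate each Lagrange basis at s = 6:
L_0(6) = (4)·(2)/[(-6)·(-8)] = 1/6
L_1(6) = (10)·(2)/[(6)·(-2)] = -5/3
L_2(6) = (10)·(4)/[(8)·(2)] = 5/2
Sum: 45·(1/6) + 9·(-5/3) + 45·(5/2) = 105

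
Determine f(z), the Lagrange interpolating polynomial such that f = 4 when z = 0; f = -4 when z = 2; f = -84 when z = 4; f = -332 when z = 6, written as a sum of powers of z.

Build the Lagrange basis polynomials:
L_0(z) = (z - 2)(z - 4)(z - 6) / [-48] = -(1/48)z^3 + (1/4)z^2 - (11/12)z + 1
L_1(z) = z(z - 4)(z - 6) / [16] = (1/16)z^3 - (5/8)z^2 + (3/2)z
L_2(z) = z(z - 2)(z - 6) / [-16] = -(1/16)z^3 + (1/2)z^2 - (3/4)z
L_3(z) = z(z - 2)(z - 4) / [48] = (1/48)z^3 - (1/8)z^2 + (1/6)z
f(z) = 4·L_0 + (-4)·L_1 + (-84)·L_2 + (-332)·L_3
  4·L_0(z) = -(1/12)z^3 + z^2 - (11/3)z + 4
  (-4)·L_1(z) = -(1/4)z^3 + (5/2)z^2 - 6z
  (-84)·L_2(z) = (21/4)z^3 - 42z^2 + 63z
  (-332)·L_3(z) = -(83/12)z^3 + (83/2)z^2 - (166/3)z
Adding term by term: -2z^3 + 3z^2 - 2z + 4

f(z) = -2z^3 + 3z^2 - 2z + 4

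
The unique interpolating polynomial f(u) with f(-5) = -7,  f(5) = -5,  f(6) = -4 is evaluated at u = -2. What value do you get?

-436/55

Using Newton's divided-difference form:
f[-5,5] = (-5 - (-7)) / (5 - (-5)) = 1/5
f[5,6] = (-4 - (-5)) / (6 - 5) = 1
f[-5,5,6] = (1 - 1/5) / (6 - (-5)) = 4/55
f(-2) = -7 + (1/5)·(3) + (4/55)·(3)·(-7) = -436/55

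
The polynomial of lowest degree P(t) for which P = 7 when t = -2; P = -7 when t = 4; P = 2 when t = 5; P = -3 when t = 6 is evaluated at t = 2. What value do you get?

-288/7

Evaluate each Lagrange basis at t = 2:
L_0(2) = (-2)·(-3)·(-4)/[(-6)·(-7)·(-8)] = 1/14
L_1(2) = (4)·(-3)·(-4)/[(6)·(-1)·(-2)] = 4
L_2(2) = (4)·(-2)·(-4)/[(7)·(1)·(-1)] = -32/7
L_3(2) = (4)·(-2)·(-3)/[(8)·(2)·(1)] = 3/2
Sum: 7·(1/14) + (-7)·(4) + 2·(-32/7) + (-3)·(3/2) = -288/7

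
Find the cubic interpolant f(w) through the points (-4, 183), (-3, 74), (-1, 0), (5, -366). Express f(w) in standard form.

f(w) = -3w^3 + 2w - 1

L_0(w) = (w + 3)(w + 1)(w - 5) / [-27] = -(1/27)w^3 + (1/27)w^2 + (17/27)w + 5/9
L_1(w) = (w + 4)(w + 1)(w - 5) / [16] = (1/16)w^3 - (21/16)w - 5/4
L_2(w) = (w + 4)(w + 3)(w - 5) / [-36] = -(1/36)w^3 - (1/18)w^2 + (23/36)w + 5/3
L_3(w) = (w + 4)(w + 3)(w + 1) / [432] = (1/432)w^3 + (1/54)w^2 + (19/432)w + 1/36
f(w) = 183·L_0 + 74·L_1 + 0·L_2 + (-366)·L_3
  183·L_0(w) = -(61/9)w^3 + (61/9)w^2 + (1037/9)w + 305/3
  74·L_1(w) = (37/8)w^3 - (777/8)w - 185/2
  0·L_2(w) = 0
  (-366)·L_3(w) = -(61/72)w^3 - (61/9)w^2 - (1159/72)w - 61/6
Adding term by term: -3w^3 + 2w - 1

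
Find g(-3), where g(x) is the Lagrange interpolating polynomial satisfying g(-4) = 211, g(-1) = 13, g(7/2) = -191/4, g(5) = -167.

Evaluate each Lagrange basis at x = -3:
L_0(-3) = (-2)·(-13/2)·(-8)/[(-3)·(-15/2)·(-9)] = 208/405
L_1(-3) = (1)·(-13/2)·(-8)/[(3)·(-9/2)·(-6)] = 52/81
L_2(-3) = (1)·(-2)·(-8)/[(15/2)·(9/2)·(-3/2)] = -128/405
L_3(-3) = (1)·(-2)·(-13/2)/[(9)·(6)·(3/2)] = 13/81
Sum: 211·(208/405) + 13·(52/81) + (-191/4)·(-128/405) + (-167)·(13/81) = 105

105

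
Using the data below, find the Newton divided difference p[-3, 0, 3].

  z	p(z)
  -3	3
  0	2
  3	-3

p[-3,0] = (2 - 3) / (0 - (-3)) = -1/3
p[0,3] = (-3 - 2) / (3 - 0) = -5/3
p[-3,0,3] = (-5/3 - (-1/3)) / (3 - (-3)) = -2/9

-2/9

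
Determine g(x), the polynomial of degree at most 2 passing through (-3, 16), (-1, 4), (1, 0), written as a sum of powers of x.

Build the Lagrange basis polynomials:
L_0(x) = (x + 1)(x - 1) / [8] = (1/8)x^2 - 1/8
L_1(x) = (x + 3)(x - 1) / [-4] = -(1/4)x^2 - (1/2)x + 3/4
L_2(x) = (x + 3)(x + 1) / [8] = (1/8)x^2 + (1/2)x + 3/8
g(x) = 16·L_0 + 4·L_1 + 0·L_2
  16·L_0(x) = 2x^2 - 2
  4·L_1(x) = -x^2 - 2x + 3
  0·L_2(x) = 0
Adding term by term: x^2 - 2x + 1

g(x) = x^2 - 2x + 1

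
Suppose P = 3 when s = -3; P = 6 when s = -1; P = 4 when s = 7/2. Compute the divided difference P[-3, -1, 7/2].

-35/117

P[-3,-1] = (6 - 3) / (-1 - (-3)) = 3/2
P[-1,7/2] = (4 - 6) / (7/2 - (-1)) = -4/9
P[-3,-1,7/2] = (-4/9 - 3/2) / (7/2 - (-3)) = -35/117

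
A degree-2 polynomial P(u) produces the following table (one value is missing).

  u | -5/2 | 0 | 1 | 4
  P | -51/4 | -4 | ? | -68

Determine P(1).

-11

The 3 known values determine P uniquely (degree ≤ 2).
Evaluate each Lagrange basis at u = 1:
L_0(1) = (1)·(-3)/[(-5/2)·(-13/2)] = -12/65
L_1(1) = (7/2)·(-3)/[(5/2)·(-4)] = 21/20
L_2(1) = (7/2)·(1)/[(13/2)·(4)] = 7/52
Sum: (-51/4)·(-12/65) + (-4)·(21/20) + (-68)·(7/52) = -11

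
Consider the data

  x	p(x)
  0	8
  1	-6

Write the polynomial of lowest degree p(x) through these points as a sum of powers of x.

p(x) = -14x + 8

L_0(x) = (x - 1) / [-1] = -x + 1
L_1(x) = x / [1] = x
p(x) = 8·L_0 + (-6)·L_1
  8·L_0(x) = -8x + 8
  (-6)·L_1(x) = -6x
Adding term by term: -14x + 8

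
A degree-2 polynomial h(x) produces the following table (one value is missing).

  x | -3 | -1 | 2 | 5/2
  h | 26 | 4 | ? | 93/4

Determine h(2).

The 3 known values determine h uniquely (degree ≤ 2).
L_0(2) = (3)·(-1/2)/[(-2)·(-11/2)] = -3/22
L_1(2) = (5)·(-1/2)/[(2)·(-7/2)] = 5/14
L_2(2) = (5)·(3)/[(11/2)·(7/2)] = 60/77
Sum: 26·(-3/22) + 4·(5/14) + 93/4·(60/77) = 16

16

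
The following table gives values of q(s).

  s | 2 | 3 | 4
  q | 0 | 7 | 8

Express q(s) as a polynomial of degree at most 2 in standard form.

q(s) = -3s^2 + 22s - 32

Build the Lagrange basis polynomials:
L_0(s) = (s - 3)(s - 4) / [2] = (1/2)s^2 - (7/2)s + 6
L_1(s) = (s - 2)(s - 4) / [-1] = -s^2 + 6s - 8
L_2(s) = (s - 2)(s - 3) / [2] = (1/2)s^2 - (5/2)s + 3
q(s) = 0·L_0 + 7·L_1 + 8·L_2
  0·L_0(s) = 0
  7·L_1(s) = -7s^2 + 42s - 56
  8·L_2(s) = 4s^2 - 20s + 24
Adding term by term: -3s^2 + 22s - 32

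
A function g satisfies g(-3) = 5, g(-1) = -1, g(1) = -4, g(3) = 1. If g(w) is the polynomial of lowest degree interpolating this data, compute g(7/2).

Evaluate each Lagrange basis at w = 7/2:
L_0(7/2) = (9/2)·(5/2)·(1/2)/[(-2)·(-4)·(-6)] = -15/128
L_1(7/2) = (13/2)·(5/2)·(1/2)/[(2)·(-2)·(-4)] = 65/128
L_2(7/2) = (13/2)·(9/2)·(1/2)/[(4)·(2)·(-2)] = -117/128
L_3(7/2) = (13/2)·(9/2)·(5/2)/[(6)·(4)·(2)] = 195/128
Sum: 5·(-15/128) + (-1)·(65/128) + (-4)·(-117/128) + 1·(195/128) = 523/128

523/128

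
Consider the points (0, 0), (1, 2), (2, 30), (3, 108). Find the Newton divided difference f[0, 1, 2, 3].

4

f[0,1] = (2 - 0) / (1 - 0) = 2
f[1,2] = (30 - 2) / (2 - 1) = 28
f[2,3] = (108 - 30) / (3 - 2) = 78
f[0,1,2] = (28 - 2) / (2 - 0) = 13
f[1,2,3] = (78 - 28) / (3 - 1) = 25
f[0,1,2,3] = (25 - 13) / (3 - 0) = 4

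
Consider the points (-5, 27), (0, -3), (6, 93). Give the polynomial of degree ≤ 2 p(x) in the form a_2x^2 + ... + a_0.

Build the Lagrange basis polynomials:
L_0(x) = x(x - 6) / [55] = (1/55)x^2 - (6/55)x
L_1(x) = (x + 5)(x - 6) / [-30] = -(1/30)x^2 + (1/30)x + 1
L_2(x) = (x + 5)x / [66] = (1/66)x^2 + (5/66)x
p(x) = 27·L_0 + (-3)·L_1 + 93·L_2
  27·L_0(x) = (27/55)x^2 - (162/55)x
  (-3)·L_1(x) = (1/10)x^2 - (1/10)x - 3
  93·L_2(x) = (31/22)x^2 + (155/22)x
Adding term by term: 2x^2 + 4x - 3

p(x) = 2x^2 + 4x - 3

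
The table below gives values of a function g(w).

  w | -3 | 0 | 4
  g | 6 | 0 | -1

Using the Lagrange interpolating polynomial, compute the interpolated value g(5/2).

-25/16

L_0(5/2) = (5/2)·(-3/2)/[(-3)·(-7)] = -5/28
L_1(5/2) = (11/2)·(-3/2)/[(3)·(-4)] = 11/16
L_2(5/2) = (11/2)·(5/2)/[(7)·(4)] = 55/112
Sum: 6·(-5/28) + 0 + (-1)·(55/112) = -25/16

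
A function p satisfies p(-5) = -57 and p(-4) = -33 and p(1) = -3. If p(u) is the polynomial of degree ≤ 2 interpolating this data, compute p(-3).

-15

Using Newton's divided-difference form:
p[-5,-4] = (-33 - (-57)) / (-4 - (-5)) = 24
p[-4,1] = (-3 - (-33)) / (1 - (-4)) = 6
p[-5,-4,1] = (6 - 24) / (1 - (-5)) = -3
p(-3) = -57 + 24·(2) + (-3)·(2)·(1) = -15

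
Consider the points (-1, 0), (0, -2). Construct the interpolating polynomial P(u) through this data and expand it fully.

Build the Lagrange basis polynomials:
L_0(u) = u / [-1] = -u
L_1(u) = (u + 1) / [1] = u + 1
P(u) = 0·L_0 + (-2)·L_1
  0·L_0(u) = 0
  (-2)·L_1(u) = -2u - 2
Adding term by term: -2u - 2

P(u) = -2u - 2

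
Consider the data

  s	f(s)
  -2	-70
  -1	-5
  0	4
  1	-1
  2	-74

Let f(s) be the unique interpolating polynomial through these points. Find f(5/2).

-1433/8

Evaluate each Lagrange basis at s = 5/2:
L_0(5/2) = (7/2)·(5/2)·(3/2)·(1/2)/[(-1)·(-2)·(-3)·(-4)] = 35/128
L_1(5/2) = (9/2)·(5/2)·(3/2)·(1/2)/[(1)·(-1)·(-2)·(-3)] = -45/32
L_2(5/2) = (9/2)·(7/2)·(3/2)·(1/2)/[(2)·(1)·(-1)·(-2)] = 189/64
L_3(5/2) = (9/2)·(7/2)·(5/2)·(1/2)/[(3)·(2)·(1)·(-1)] = -105/32
L_4(5/2) = (9/2)·(7/2)·(5/2)·(3/2)/[(4)·(3)·(2)·(1)] = 315/128
Sum: (-70)·(35/128) + (-5)·(-45/32) + 4·(189/64) + (-1)·(-105/32) + (-74)·(315/128) = -1433/8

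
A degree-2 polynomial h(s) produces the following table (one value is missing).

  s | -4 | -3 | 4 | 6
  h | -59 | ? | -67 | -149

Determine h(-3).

-32

The 3 known values determine h uniquely (degree ≤ 2).
L_0(-3) = (-7)·(-9)/[(-8)·(-10)] = 63/80
L_1(-3) = (1)·(-9)/[(8)·(-2)] = 9/16
L_2(-3) = (1)·(-7)/[(10)·(2)] = -7/20
Sum: (-59)·(63/80) + (-67)·(9/16) + (-149)·(-7/20) = -32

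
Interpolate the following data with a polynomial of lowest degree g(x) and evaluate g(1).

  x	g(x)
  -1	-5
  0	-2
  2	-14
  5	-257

-1

Using Newton's divided-difference form:
g[-1,0] = (-2 - (-5)) / (0 - (-1)) = 3
g[0,2] = (-14 - (-2)) / (2 - 0) = -6
g[2,5] = (-257 - (-14)) / (5 - 2) = -81
g[-1,0,2] = (-6 - 3) / (2 - (-1)) = -3
g[0,2,5] = (-81 - (-6)) / (5 - 0) = -15
g[-1,0,2,5] = (-15 - (-3)) / (5 - (-1)) = -2
g(1) = -5 + 3·(2) + (-3)·(2)·(1) + (-2)·(2)·(1)·(-1) = -1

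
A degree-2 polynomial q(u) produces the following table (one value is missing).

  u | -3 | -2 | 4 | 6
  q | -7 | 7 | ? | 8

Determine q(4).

The 3 known values determine q uniquely (degree ≤ 2).
Evaluate each Lagrange basis at u = 4:
L_0(4) = (6)·(-2)/[(-1)·(-9)] = -4/3
L_1(4) = (7)·(-2)/[(1)·(-8)] = 7/4
L_2(4) = (7)·(6)/[(9)·(8)] = 7/12
Sum: (-7)·(-4/3) + 7·(7/4) + 8·(7/12) = 105/4

105/4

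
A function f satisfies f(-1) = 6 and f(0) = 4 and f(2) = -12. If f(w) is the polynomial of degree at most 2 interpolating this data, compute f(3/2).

Using Newton's divided-difference form:
f[-1,0] = (4 - 6) / (0 - (-1)) = -2
f[0,2] = (-12 - 4) / (2 - 0) = -8
f[-1,0,2] = (-8 - (-2)) / (2 - (-1)) = -2
f(3/2) = 6 + (-2)·(5/2) + (-2)·(5/2)·(3/2) = -13/2

-13/2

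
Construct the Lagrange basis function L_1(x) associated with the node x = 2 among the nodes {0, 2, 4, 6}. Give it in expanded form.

L_1(x) = x(x - 4)(x - 6) / [(2)·(-2)·(-4)]
       = (x^3 - 10x^2 + 24x) / (16)

L_1(x) = (1/16)x^3 - (5/8)x^2 + (3/2)x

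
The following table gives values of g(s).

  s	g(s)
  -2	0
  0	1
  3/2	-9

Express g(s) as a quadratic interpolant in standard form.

Newton's divided differences:
g[-2,0] = (1 - 0) / (0 - (-2)) = 1/2
g[0,3/2] = (-9 - 1) / (3/2 - 0) = -20/3
g[-2,0,3/2] = (-20/3 - 1/2) / (3/2 - (-2)) = -43/21
g(s) = (1/2)·(s + 2) + (-43/21)·(s + 2)s
Expanding: g(s) = -(43/21)s^2 - (151/42)s + 1

g(s) = -(43/21)s^2 - (151/42)s + 1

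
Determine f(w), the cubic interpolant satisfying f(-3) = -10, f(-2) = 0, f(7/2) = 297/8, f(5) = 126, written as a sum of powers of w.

f(w) = w^3 + w^2 - 4w - 4

L_0(w) = (w + 2)(w - 7/2)(w - 5) / [-52] = -(1/52)w^3 + (1/8)w^2 - (1/104)w - 35/52
L_1(w) = (w + 3)(w - 7/2)(w - 5) / [77/2] = (2/77)w^3 - (1/7)w^2 - (16/77)w + 15/11
L_2(w) = (w + 3)(w + 2)(w - 5) / [-429/8] = -(8/429)w^3 + (152/429)w + 80/143
L_3(w) = (w + 3)(w + 2)(w - 7/2) / [84] = (1/84)w^3 + (1/56)w^2 - (23/168)w - 1/4
f(w) = (-10)·L_0 + 0·L_1 + (297/8)·L_2 + 126·L_3
  (-10)·L_0(w) = (5/26)w^3 - (5/4)w^2 + (5/52)w + 175/26
  0·L_1(w) = 0
  (297/8)·L_2(w) = -(9/13)w^3 + (171/13)w + 270/13
  126·L_3(w) = (3/2)w^3 + (9/4)w^2 - (69/4)w - 63/2
Adding term by term: w^3 + w^2 - 4w - 4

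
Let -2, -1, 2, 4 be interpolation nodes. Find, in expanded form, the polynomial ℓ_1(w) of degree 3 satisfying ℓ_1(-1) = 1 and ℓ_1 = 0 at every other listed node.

ℓ_1(w) = (1/15)w^3 - (4/15)w^2 - (4/15)w + 16/15

ℓ_1(w) = (w + 2)(w - 2)(w - 4) / [(1)·(-3)·(-5)]
       = (w^3 - 4w^2 - 4w + 16) / (15)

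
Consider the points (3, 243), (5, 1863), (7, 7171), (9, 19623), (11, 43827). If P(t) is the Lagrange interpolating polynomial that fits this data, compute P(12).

L_0(12) = (7)·(5)·(3)·(1)/[(-2)·(-4)·(-6)·(-8)] = 35/128
L_1(12) = (9)·(5)·(3)·(1)/[(2)·(-2)·(-4)·(-6)] = -45/32
L_2(12) = (9)·(7)·(3)·(1)/[(4)·(2)·(-2)·(-4)] = 189/64
L_3(12) = (9)·(7)·(5)·(1)/[(6)·(4)·(2)·(-2)] = -105/32
L_4(12) = (9)·(7)·(5)·(3)/[(8)·(6)·(4)·(2)] = 315/128
Sum: 243·(35/128) + 1863·(-45/32) + 7171·(189/64) + 19623·(-105/32) + 43827·(315/128) = 62091

62091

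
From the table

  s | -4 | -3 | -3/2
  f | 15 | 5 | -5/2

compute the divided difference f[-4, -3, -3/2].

2

f[-4,-3] = (5 - 15) / (-3 - (-4)) = -10
f[-3,-3/2] = (-5/2 - 5) / (-3/2 - (-3)) = -5
f[-4,-3,-3/2] = (-5 - (-10)) / (-3/2 - (-4)) = 2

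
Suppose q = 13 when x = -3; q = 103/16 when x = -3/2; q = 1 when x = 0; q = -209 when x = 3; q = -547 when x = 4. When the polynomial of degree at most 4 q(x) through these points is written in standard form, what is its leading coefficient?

-1

Build the Lagrange basis polynomials:
L_0(x) = (x + 3/2)x(x - 3)(x - 4) / [189] = (1/189)x^4 - (11/378)x^3 + (1/126)x^2 + (2/21)x
L_1(x) = (x + 3)x(x - 3)(x - 4) / [-891/16] = -(16/891)x^4 + (64/891)x^3 + (16/99)x^2 - (64/99)x
L_2(x) = (x + 3)(x + 3/2)(x - 3)(x - 4) / [54] = (1/54)x^4 - (5/108)x^3 - (5/18)x^2 + (5/12)x + 1
L_3(x) = (x + 3)(x + 3/2)x(x - 4) / [-81] = -(1/81)x^4 - (1/162)x^3 + (1/6)x^2 + (2/9)x
L_4(x) = (x + 3)(x + 3/2)x(x - 3) / [154] = (1/154)x^4 + (3/308)x^3 - (9/154)x^2 - (27/308)x
q(x) = 13·L_0 + (103/16)·L_1 + 1·L_2 + (-209)·L_3 + (-547)·L_4
Only the coefficient of x^4 is needed; take it from each L_i and combine:
13·(1/189) + (103/16)·(-16/891) + 1·(1/54) + (-209)·(-1/81) + (-547)·(1/154) = -1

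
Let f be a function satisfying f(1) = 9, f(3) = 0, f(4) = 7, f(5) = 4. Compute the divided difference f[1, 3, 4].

23/6

f[1,3] = (0 - 9) / (3 - 1) = -9/2
f[3,4] = (7 - 0) / (4 - 3) = 7
f[1,3,4] = (7 - (-9/2)) / (4 - 1) = 23/6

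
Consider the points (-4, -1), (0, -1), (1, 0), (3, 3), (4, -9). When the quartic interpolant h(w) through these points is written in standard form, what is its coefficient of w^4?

The leading coefficient equals the top divided difference h[-4,0,1,3,4].
h[-4,0] = (-1 - (-1)) / (0 - (-4)) = 0
h[0,1] = (0 - (-1)) / (1 - 0) = 1
h[1,3] = (3 - 0) / (3 - 1) = 3/2
h[3,4] = (-9 - 3) / (4 - 3) = -12
h[-4,0,1] = (1 - 0) / (1 - (-4)) = 1/5
h[0,1,3] = (3/2 - 1) / (3 - 0) = 1/6
h[1,3,4] = (-12 - 3/2) / (4 - 1) = -9/2
h[-4,0,1,3] = (1/6 - 1/5) / (3 - (-4)) = -1/210
h[0,1,3,4] = (-9/2 - 1/6) / (4 - 0) = -7/6
h[-4,0,1,3,4] = (-7/6 - (-1/210)) / (4 - (-4)) = -61/420

-61/420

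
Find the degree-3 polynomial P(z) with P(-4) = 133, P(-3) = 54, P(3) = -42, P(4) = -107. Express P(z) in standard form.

L_0(z) = (z + 3)(z - 3)(z - 4) / [-56] = -(1/56)z^3 + (1/14)z^2 + (9/56)z - 9/14
L_1(z) = (z + 4)(z - 3)(z - 4) / [42] = (1/42)z^3 - (1/14)z^2 - (8/21)z + 8/7
L_2(z) = (z + 4)(z + 3)(z - 4) / [-42] = -(1/42)z^3 - (1/14)z^2 + (8/21)z + 8/7
L_3(z) = (z + 4)(z + 3)(z - 3) / [56] = (1/56)z^3 + (1/14)z^2 - (9/56)z - 9/14
P(z) = 133·L_0 + 54·L_1 + (-42)·L_2 + (-107)·L_3
  133·L_0(z) = -(19/8)z^3 + (19/2)z^2 + (171/8)z - 171/2
  54·L_1(z) = (9/7)z^3 - (27/7)z^2 - (144/7)z + 432/7
  (-42)·L_2(z) = z^3 + 3z^2 - 16z - 48
  (-107)·L_3(z) = -(107/56)z^3 - (107/14)z^2 + (963/56)z + 963/14
Adding term by term: -2z^3 + z^2 + 2z - 3

P(z) = -2z^3 + z^2 + 2z - 3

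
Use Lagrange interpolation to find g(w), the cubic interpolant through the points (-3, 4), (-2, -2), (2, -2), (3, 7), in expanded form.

L_0(w) = (w + 2)(w - 2)(w - 3) / [-30] = -(1/30)w^3 + (1/10)w^2 + (2/15)w - 2/5
L_1(w) = (w + 3)(w - 2)(w - 3) / [20] = (1/20)w^3 - (1/10)w^2 - (9/20)w + 9/10
L_2(w) = (w + 3)(w + 2)(w - 3) / [-20] = -(1/20)w^3 - (1/10)w^2 + (9/20)w + 9/10
L_3(w) = (w + 3)(w + 2)(w - 2) / [30] = (1/30)w^3 + (1/10)w^2 - (2/15)w - 2/5
g(w) = 4·L_0 + (-2)·L_1 + (-2)·L_2 + 7·L_3
  4·L_0(w) = -(2/15)w^3 + (2/5)w^2 + (8/15)w - 8/5
  (-2)·L_1(w) = -(1/10)w^3 + (1/5)w^2 + (9/10)w - 9/5
  (-2)·L_2(w) = (1/10)w^3 + (1/5)w^2 - (9/10)w - 9/5
  7·L_3(w) = (7/30)w^3 + (7/10)w^2 - (14/15)w - 14/5
Adding term by term: (1/10)w^3 + (3/2)w^2 - (2/5)w - 8

g(w) = (1/10)w^3 + (3/2)w^2 - (2/5)w - 8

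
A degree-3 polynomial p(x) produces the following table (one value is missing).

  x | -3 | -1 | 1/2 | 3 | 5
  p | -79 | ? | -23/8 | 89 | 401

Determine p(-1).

The 4 known values determine p uniquely (degree ≤ 3).
Evaluate each Lagrange basis at x = -1:
L_0(-1) = (-3/2)·(-4)·(-6)/[(-7/2)·(-6)·(-8)] = 3/14
L_1(-1) = (2)·(-4)·(-6)/[(7/2)·(-5/2)·(-9/2)] = 128/105
L_2(-1) = (2)·(-3/2)·(-6)/[(6)·(5/2)·(-2)] = -3/5
L_3(-1) = (2)·(-3/2)·(-4)/[(8)·(9/2)·(2)] = 1/6
Sum: (-79)·(3/14) + (-23/8)·(128/105) + 89·(-3/5) + 401·(1/6) = -7

-7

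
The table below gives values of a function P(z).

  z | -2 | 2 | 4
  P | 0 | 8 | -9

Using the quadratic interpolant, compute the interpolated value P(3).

5/4

L_0(3) = (1)·(-1)/[(-4)·(-6)] = -1/24
L_1(3) = (5)·(-1)/[(4)·(-2)] = 5/8
L_2(3) = (5)·(1)/[(6)·(2)] = 5/12
Sum: 0 + 8·(5/8) + (-9)·(5/12) = 5/4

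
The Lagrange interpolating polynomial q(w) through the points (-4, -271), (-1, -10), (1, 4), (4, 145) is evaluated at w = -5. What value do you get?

-494

Evaluate each Lagrange basis at w = -5:
L_0(-5) = (-4)·(-6)·(-9)/[(-3)·(-5)·(-8)] = 9/5
L_1(-5) = (-1)·(-6)·(-9)/[(3)·(-2)·(-5)] = -9/5
L_2(-5) = (-1)·(-4)·(-9)/[(5)·(2)·(-3)] = 6/5
L_3(-5) = (-1)·(-4)·(-6)/[(8)·(5)·(3)] = -1/5
Sum: (-271)·(9/5) + (-10)·(-9/5) + 4·(6/5) + 145·(-1/5) = -494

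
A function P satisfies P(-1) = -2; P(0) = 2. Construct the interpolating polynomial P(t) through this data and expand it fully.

P(t) = 4t + 2

Build the Lagrange basis polynomials:
L_0(t) = t / [-1] = -t
L_1(t) = (t + 1) / [1] = t + 1
P(t) = (-2)·L_0 + 2·L_1
  (-2)·L_0(t) = 2t
  2·L_1(t) = 2t + 2
Adding term by term: 4t + 2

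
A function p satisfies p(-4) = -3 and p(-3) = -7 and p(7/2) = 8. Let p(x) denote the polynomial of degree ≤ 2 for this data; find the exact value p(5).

1401/65

L_0(5) = (8)·(3/2)/[(-1)·(-15/2)] = 8/5
L_1(5) = (9)·(3/2)/[(1)·(-13/2)] = -27/13
L_2(5) = (9)·(8)/[(15/2)·(13/2)] = 96/65
Sum: (-3)·(8/5) + (-7)·(-27/13) + 8·(96/65) = 1401/65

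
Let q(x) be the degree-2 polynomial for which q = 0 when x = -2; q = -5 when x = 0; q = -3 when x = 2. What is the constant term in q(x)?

Build the Lagrange basis polynomials:
L_0(x) = x(x - 2) / [8] = (1/8)x^2 - (1/4)x
L_1(x) = (x + 2)(x - 2) / [-4] = -(1/4)x^2 + 1
L_2(x) = (x + 2)x / [8] = (1/8)x^2 + (1/4)x
q(x) = 0·L_0 + (-5)·L_1 + (-3)·L_2
Only the constant term is needed; take it from each L_i and combine:
0·(0) + (-5)·(1) + (-3)·(0) = -5

-5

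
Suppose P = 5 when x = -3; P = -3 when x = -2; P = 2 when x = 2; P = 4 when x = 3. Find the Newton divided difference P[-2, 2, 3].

3/20

P[-2,2] = (2 - (-3)) / (2 - (-2)) = 5/4
P[2,3] = (4 - 2) / (3 - 2) = 2
P[-2,2,3] = (2 - 5/4) / (3 - (-2)) = 3/20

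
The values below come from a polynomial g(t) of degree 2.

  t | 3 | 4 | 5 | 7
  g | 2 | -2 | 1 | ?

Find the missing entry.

The 3 known values determine g uniquely (degree ≤ 2).
Evaluate each Lagrange basis at t = 7:
L_0(7) = (3)·(2)/[(-1)·(-2)] = 3
L_1(7) = (4)·(2)/[(1)·(-1)] = -8
L_2(7) = (4)·(3)/[(2)·(1)] = 6
Sum: 2·(3) + (-2)·(-8) + 1·(6) = 28

28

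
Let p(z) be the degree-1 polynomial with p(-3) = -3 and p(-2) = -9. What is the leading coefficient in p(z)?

-6

Build the Lagrange basis polynomials:
L_0(z) = (z + 2) / [-1] = -z - 2
L_1(z) = (z + 3) / [1] = z + 3
p(z) = (-3)·L_0 + (-9)·L_1
Only the coefficient of z is needed; take it from each L_i and combine:
(-3)·(-1) + (-9)·(1) = -6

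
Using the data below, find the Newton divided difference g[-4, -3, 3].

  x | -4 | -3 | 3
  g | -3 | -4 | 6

8/21

g[-4,-3] = (-4 - (-3)) / (-3 - (-4)) = -1
g[-3,3] = (6 - (-4)) / (3 - (-3)) = 5/3
g[-4,-3,3] = (5/3 - (-1)) / (3 - (-4)) = 8/21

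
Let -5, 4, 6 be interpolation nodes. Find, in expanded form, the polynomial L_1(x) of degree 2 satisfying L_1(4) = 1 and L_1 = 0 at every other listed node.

L_1(x) = (x + 5)(x - 6) / [(9)·(-2)]
       = (x^2 - x - 30) / (-18)

L_1(x) = -(1/18)x^2 + (1/18)x + 5/3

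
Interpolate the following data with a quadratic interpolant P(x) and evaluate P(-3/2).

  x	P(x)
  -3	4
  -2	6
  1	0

L_0(-3/2) = (1/2)·(-5/2)/[(-1)·(-4)] = -5/16
L_1(-3/2) = (3/2)·(-5/2)/[(1)·(-3)] = 5/4
L_2(-3/2) = (3/2)·(1/2)/[(4)·(3)] = 1/16
Sum: 4·(-5/16) + 6·(5/4) + 0 = 25/4

25/4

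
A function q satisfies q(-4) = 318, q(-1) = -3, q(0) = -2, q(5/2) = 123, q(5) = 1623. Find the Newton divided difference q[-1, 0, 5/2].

q[-1,0] = (-2 - (-3)) / (0 - (-1)) = 1
q[0,5/2] = (123 - (-2)) / (5/2 - 0) = 50
q[-1,0,5/2] = (50 - 1) / (5/2 - (-1)) = 14

14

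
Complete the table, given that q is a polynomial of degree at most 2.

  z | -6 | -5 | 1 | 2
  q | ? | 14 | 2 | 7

23

The 3 known values determine q uniquely (degree ≤ 2).
Evaluate each Lagrange basis at z = -6:
L_0(-6) = (-7)·(-8)/[(-6)·(-7)] = 4/3
L_1(-6) = (-1)·(-8)/[(6)·(-1)] = -4/3
L_2(-6) = (-1)·(-7)/[(7)·(1)] = 1
Sum: 14·(4/3) + 2·(-4/3) + 7·(1) = 23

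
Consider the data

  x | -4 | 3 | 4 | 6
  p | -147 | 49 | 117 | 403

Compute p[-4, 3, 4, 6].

2

p[-4,3] = (49 - (-147)) / (3 - (-4)) = 28
p[3,4] = (117 - 49) / (4 - 3) = 68
p[4,6] = (403 - 117) / (6 - 4) = 143
p[-4,3,4] = (68 - 28) / (4 - (-4)) = 5
p[3,4,6] = (143 - 68) / (6 - 3) = 25
p[-4,3,4,6] = (25 - 5) / (6 - (-4)) = 2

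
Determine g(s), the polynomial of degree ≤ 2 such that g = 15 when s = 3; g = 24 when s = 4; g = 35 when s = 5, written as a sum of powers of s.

g(s) = s^2 + 2s

Build the Lagrange basis polynomials:
L_0(s) = (s - 4)(s - 5) / [2] = (1/2)s^2 - (9/2)s + 10
L_1(s) = (s - 3)(s - 5) / [-1] = -s^2 + 8s - 15
L_2(s) = (s - 3)(s - 4) / [2] = (1/2)s^2 - (7/2)s + 6
g(s) = 15·L_0 + 24·L_1 + 35·L_2
  15·L_0(s) = (15/2)s^2 - (135/2)s + 150
  24·L_1(s) = -24s^2 + 192s - 360
  35·L_2(s) = (35/2)s^2 - (245/2)s + 210
Adding term by term: s^2 + 2s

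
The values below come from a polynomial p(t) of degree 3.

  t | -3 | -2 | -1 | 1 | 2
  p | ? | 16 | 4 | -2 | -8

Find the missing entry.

The 4 known values determine p uniquely (degree ≤ 3).
Evaluate each Lagrange basis at t = -3:
L_0(-3) = (-2)·(-4)·(-5)/[(-1)·(-3)·(-4)] = 10/3
L_1(-3) = (-1)·(-4)·(-5)/[(1)·(-2)·(-3)] = -10/3
L_2(-3) = (-1)·(-2)·(-5)/[(3)·(2)·(-1)] = 5/3
L_3(-3) = (-1)·(-2)·(-4)/[(4)·(3)·(1)] = -2/3
Sum: 16·(10/3) + 4·(-10/3) + (-2)·(5/3) + (-8)·(-2/3) = 42

42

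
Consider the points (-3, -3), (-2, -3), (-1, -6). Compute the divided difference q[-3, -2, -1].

q[-3,-2] = (-3 - (-3)) / (-2 - (-3)) = 0
q[-2,-1] = (-6 - (-3)) / (-1 - (-2)) = -3
q[-3,-2,-1] = (-3 - 0) / (-1 - (-3)) = -3/2

-3/2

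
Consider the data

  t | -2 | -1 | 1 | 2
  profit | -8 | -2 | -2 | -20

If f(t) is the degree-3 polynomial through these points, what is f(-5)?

22

Evaluate each Lagrange basis at t = -5:
L_0(-5) = (-4)·(-6)·(-7)/[(-1)·(-3)·(-4)] = 14
L_1(-5) = (-3)·(-6)·(-7)/[(1)·(-2)·(-3)] = -21
L_2(-5) = (-3)·(-4)·(-7)/[(3)·(2)·(-1)] = 14
L_3(-5) = (-3)·(-4)·(-6)/[(4)·(3)·(1)] = -6
Sum: (-8)·(14) + (-2)·(-21) + (-2)·(14) + (-20)·(-6) = 22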